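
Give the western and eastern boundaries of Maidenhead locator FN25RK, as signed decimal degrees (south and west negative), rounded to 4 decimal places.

-74.5833, -74.5000

Field F=5, N=13: +5·20° lon, +13·10° lat → SW at lon -80°, lat 40°.
Square 2, 5: +2·2° lon, +5·1° lat → SW at lon -76°, lat 45°.
Subsquare r=17, k=10: +17·0.0833333° lon, +10·0.0416667° lat → SW at lon -74.5833°, lat 45.4167°.
Cell spans 0.0833333° lon × 0.0416667° lat.
west -74.5833, east -74.5000.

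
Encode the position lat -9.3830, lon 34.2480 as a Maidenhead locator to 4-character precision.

KI70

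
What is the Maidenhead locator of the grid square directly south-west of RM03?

Longitude square 0; −1 → -1, wraps to 9, carry into field.
Longitude field R = 17; −1 → 16 = Q.
Latitude square 3; −1 → 2.

QM92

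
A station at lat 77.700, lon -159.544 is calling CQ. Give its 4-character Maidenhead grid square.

Offset from 180°W / 90°S: lon 20.46°, lat 167.70°.
Field: 20.46/20 → 1 → B, 167.70/10 → 16 → Q; chars BQ.
Square: 0.46/2 → 0, 7.70/1 → 7; chars 07.

BQ07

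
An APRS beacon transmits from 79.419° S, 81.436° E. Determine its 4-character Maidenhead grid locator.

NB00

Offset from 180°W / 90°S: lon 261.44°, lat 10.58°.
Field: lon ⌊261.44/20⌋ = 13 → N; lat ⌊10.58/10⌋ = 1 → B.
Square: lon ⌊1.44/2⌋ = 0; lat ⌊0.58/1⌋ = 0.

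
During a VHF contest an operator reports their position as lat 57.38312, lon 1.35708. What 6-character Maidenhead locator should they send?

JO07qj

Shift to the Maidenhead origin (180°W, 90°S): lon 181.3571, lat 147.3831.
Field: 181.3571/20 → 9 → J, 147.3831/10 → 14 → O; chars JO.
Square: 1.3571/2 → 0, 7.3831/1 → 7; chars 07.
Subsquare: 1.3571/0.0833333 → 16 → q, 0.3831/0.0416667 → 9 → j; chars qj.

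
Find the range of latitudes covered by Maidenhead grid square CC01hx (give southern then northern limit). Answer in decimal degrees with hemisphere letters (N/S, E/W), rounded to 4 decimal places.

68.0417° S, 68.0000° S

Field C=2, C=2: +2·20° lon, +2·10° lat → SW at lon -140°, lat -70°.
Square 0, 1: +0·2° lon, +1·1° lat → SW at lon -140°, lat -69°.
Subsquare h=7, x=23: +7·0.0833333° lon, +23·0.0416667° lat → SW at lon -139.417°, lat -68.0417°.
Cell spans 0.0833333° lon × 0.0416667° lat.
south 68.0417° S, north 68.0000° S.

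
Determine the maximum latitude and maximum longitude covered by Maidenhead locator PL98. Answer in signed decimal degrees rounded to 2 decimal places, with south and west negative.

29.00, 140.00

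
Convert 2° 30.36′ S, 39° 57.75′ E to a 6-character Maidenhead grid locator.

Shift to the Maidenhead origin (180°W, 90°S): lon 219.9625, lat 87.4940.
Field (20°×10°, letters A–R): 219.9625/20 → 10 → K, 87.4940/10 → 8 → I; chars KI.
Square (2°×1°, digits 0–9): 19.9625/2 → 9, 7.4940/1 → 7; chars 97.
Subsquare (5′×2.5′, letters a–x): 1.9625/0.0833333 → 23 → x, 0.4940/0.0416667 → 11 → l; chars xl.

KI97xl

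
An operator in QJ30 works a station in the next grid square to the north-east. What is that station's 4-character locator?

Longitude square 3; +1 → 4.
Latitude square 0; +1 → 1.

QJ41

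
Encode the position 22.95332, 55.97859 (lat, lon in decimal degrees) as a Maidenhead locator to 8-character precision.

Offset from 180°W / 90°S: lon 235.97859°, lat 112.95332°.
Field: lon ⌊235.97859/20⌋ = 11 → L; lat ⌊112.95332/10⌋ = 11 → L.
Square: lon ⌊15.97859/2⌋ = 7; lat ⌊2.95332/1⌋ = 2.
Subsquare: lon ⌊1.97859/0.0833333⌋ = 23 → x; lat ⌊0.95332/0.0416667⌋ = 22 → w.
Extended square: lon ⌊0.06192/0.00833333⌋ = 7; lat ⌊0.03665/0.00416667⌋ = 8.

LL72xw78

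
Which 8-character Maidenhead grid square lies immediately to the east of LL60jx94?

LL60kx04

Longitude extended square 9; +1 → 10, wraps to 0, carry into subsquare.
Longitude subsquare j = 9; +1 → 10 = k.
The latitude characters are unchanged.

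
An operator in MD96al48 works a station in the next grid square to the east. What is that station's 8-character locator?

Longitude extended square 4; +1 → 5.
The latitude characters are unchanged.

MD96al58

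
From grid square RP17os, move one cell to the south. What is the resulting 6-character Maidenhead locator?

Latitude subsquare s = 18; −1 → 17 = r.
The longitude characters are unchanged.

RP17or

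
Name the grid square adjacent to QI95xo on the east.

Longitude subsquare x = 23; +1 → 24, wraps to 0 = a, carry into square.
Longitude square 9; +1 → 10, wraps to 0, carry into field.
Longitude field Q = 16; +1 → 17 = R.
The latitude characters are unchanged.

RI05ao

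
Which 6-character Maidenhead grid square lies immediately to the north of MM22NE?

MM22nf

Latitude subsquare e = 4; +1 → 5 = f.
The longitude characters are unchanged.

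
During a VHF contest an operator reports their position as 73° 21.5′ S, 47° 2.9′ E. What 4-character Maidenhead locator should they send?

Offset from 180°W / 90°S: lon 227.05°, lat 16.64°.
Field: 227.05/20 → 11 → L, 16.64/10 → 1 → B; chars LB.
Square: 7.05/2 → 3, 6.64/1 → 6; chars 36.

LB36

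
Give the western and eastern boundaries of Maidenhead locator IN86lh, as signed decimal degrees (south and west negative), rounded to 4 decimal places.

Field I=8, N=13: +8·20° lon, +13·10° lat → SW at lon -20°, lat 40°.
Square 8, 6: +8·2° lon, +6·1° lat → SW at lon -4°, lat 46°.
Subsquare l=11, h=7: +11·0.0833333° lon, +7·0.0416667° lat → SW at lon -3.08333°, lat 46.2917°.
Cell spans 0.0833333° lon × 0.0416667° lat.
west -3.0833, east -3.0000.

-3.0833, -3.0000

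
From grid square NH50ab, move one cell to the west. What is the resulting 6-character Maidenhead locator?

Longitude subsquare a = 0; −1 → -1, wraps to 23 = x, carry into square.
Longitude square 5; −1 → 4.
The latitude characters are unchanged.

NH40xb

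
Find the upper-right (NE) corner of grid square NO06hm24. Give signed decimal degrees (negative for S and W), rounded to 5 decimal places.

56.52083, 80.60833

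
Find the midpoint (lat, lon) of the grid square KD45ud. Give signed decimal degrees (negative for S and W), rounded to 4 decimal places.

Field K=10, D=3: +10·20° lon, +3·10° lat → SW at lon 20°, lat -60°.
Square 4, 5: +4·2° lon, +5·1° lat → SW at lon 28°, lat -55°.
Subsquare u=20, d=3: +20·0.0833333° lon, +3·0.0416667° lat → SW at lon 29.6667°, lat -54.875°.
Cell spans 0.0833333° lon × 0.0416667° lat. Centre is SW corner plus half of each.
latitude -54.8542, longitude 29.7083.

-54.8542, 29.7083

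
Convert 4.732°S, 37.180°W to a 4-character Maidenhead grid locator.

HI15

Shift to the Maidenhead origin (180°W, 90°S): lon 142.82, lat 85.27.
Field: 142.82/20 → 7 → H, 85.27/10 → 8 → I; chars HI.
Square: 2.82/2 → 1, 5.27/1 → 5; chars 15.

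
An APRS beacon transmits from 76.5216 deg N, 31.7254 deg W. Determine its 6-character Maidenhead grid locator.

HQ46dm

Offset from 180°W / 90°S: lon 148.2746°, lat 166.5216°.
Field: 148.2746/20 → 7 → H, 166.5216/10 → 16 → Q; chars HQ.
Square: 8.2746/2 → 4, 6.5216/1 → 6; chars 46.
Subsquare: 0.2746/0.0833333 → 3 → d, 0.5216/0.0416667 → 12 → m; chars dm.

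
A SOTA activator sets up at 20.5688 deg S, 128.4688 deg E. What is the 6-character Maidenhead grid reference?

Add 180° to longitude and 90° to latitude: 308.4688, 69.4312.
Field (20°×10°, letters A–R): 308.4688/20 → 15 → P, 69.4312/10 → 6 → G; chars PG.
Square (2°×1°, digits 0–9): 8.4688/2 → 4, 9.4312/1 → 9; chars 49.
Subsquare (5′×2.5′, letters a–x): 0.4688/0.0833333 → 5 → f, 0.4312/0.0416667 → 10 → k; chars fk.

PG49fk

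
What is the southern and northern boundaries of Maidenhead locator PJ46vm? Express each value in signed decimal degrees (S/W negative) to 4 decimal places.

6.5000, 6.5417

Field P=15, J=9: +15·20° lon, +9·10° lat → SW at lon 120°, lat 0°.
Square 4, 6: +4·2° lon, +6·1° lat → SW at lon 128°, lat 6°.
Subsquare v=21, m=12: +21·0.0833333° lon, +12·0.0416667° lat → SW at lon 129.75°, lat 6.5°.
Cell spans 0.0833333° lon × 0.0416667° lat.
south 6.5000, north 6.5417.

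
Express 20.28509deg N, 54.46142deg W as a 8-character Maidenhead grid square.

GL20sg48

Add 180° to longitude and 90° to latitude: 125.53858, 110.28509.
Field: 125.53858/20 → 6 → G, 110.28509/10 → 11 → L; chars GL.
Square: 5.53858/2 → 2, 0.28509/1 → 0; chars 20.
Subsquare: 1.53858/0.0833333 → 18 → s, 0.28509/0.0416667 → 6 → g; chars sg.
Extended square: 0.03858/0.00833333 → 4, 0.03509/0.00416667 → 8; chars 48.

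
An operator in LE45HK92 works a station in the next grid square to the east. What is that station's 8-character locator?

Longitude extended square 9; +1 → 10, wraps to 0, carry into subsquare.
Longitude subsquare h = 7; +1 → 8 = i.
The latitude characters are unchanged.

LE45ik02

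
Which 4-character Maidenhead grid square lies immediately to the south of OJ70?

OI79

Latitude square 0; −1 → -1, wraps to 9, carry into field.
Latitude field J = 9; −1 → 8 = I.
The longitude characters are unchanged.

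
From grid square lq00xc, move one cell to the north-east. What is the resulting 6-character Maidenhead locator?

LQ10ad

Longitude subsquare x = 23; +1 → 24, wraps to 0 = a, carry into square.
Longitude square 0; +1 → 1.
Latitude subsquare c = 2; +1 → 3 = d.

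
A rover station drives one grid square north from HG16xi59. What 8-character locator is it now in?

HG16xj50

Latitude extended square 9; +1 → 10, wraps to 0, carry into subsquare.
Latitude subsquare i = 8; +1 → 9 = j.
The longitude characters are unchanged.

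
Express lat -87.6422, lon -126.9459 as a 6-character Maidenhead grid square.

CA62mi

Shift to the Maidenhead origin (180°W, 90°S): lon 53.0541, lat 2.3578.
Field: 53.0541/20 → 2 → C, 2.3578/10 → 0 → A; chars CA.
Square: 13.0541/2 → 6, 2.3578/1 → 2; chars 62.
Subsquare: 1.0541/0.0833333 → 12 → m, 0.3578/0.0416667 → 8 → i; chars mi.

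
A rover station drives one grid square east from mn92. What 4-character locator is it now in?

Longitude square 9; +1 → 10, wraps to 0, carry into field.
Longitude field M = 12; +1 → 13 = N.
The latitude characters are unchanged.

NN02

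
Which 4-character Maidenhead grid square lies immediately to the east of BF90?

CF00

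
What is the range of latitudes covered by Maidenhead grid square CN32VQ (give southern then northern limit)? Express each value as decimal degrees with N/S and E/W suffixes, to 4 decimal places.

42.6667° N, 42.7083° N

Field C=2, N=13: +2·20° lon, +13·10° lat → SW at lon -140°, lat 40°.
Square 3, 2: +3·2° lon, +2·1° lat → SW at lon -134°, lat 42°.
Subsquare v=21, q=16: +21·0.0833333° lon, +16·0.0416667° lat → SW at lon -132.25°, lat 42.6667°.
Cell spans 0.0833333° lon × 0.0416667° lat.
south 42.6667° N, north 42.7083° N.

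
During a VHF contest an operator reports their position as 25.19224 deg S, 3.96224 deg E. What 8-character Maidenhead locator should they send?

JG14xt53

Add 180° to longitude and 90° to latitude: 183.96224, 64.80776.
Field (20°×10°, letters A–R): 183.96224/20 → 9 → J, 64.80776/10 → 6 → G; chars JG.
Square (2°×1°, digits 0–9): 3.96224/2 → 1, 4.80776/1 → 4; chars 14.
Subsquare (5′×2.5′, letters a–x): 1.96224/0.0833333 → 23 → x, 0.80776/0.0416667 → 19 → t; chars xt.
Extended square (30″×15″, digits 0–9): 0.04557/0.00833333 → 5, 0.01609/0.00416667 → 3; chars 53.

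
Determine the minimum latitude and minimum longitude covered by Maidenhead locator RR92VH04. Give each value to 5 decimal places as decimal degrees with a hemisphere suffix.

82.30833° N, 179.75000° E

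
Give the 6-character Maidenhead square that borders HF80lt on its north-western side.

HF80ku

Longitude subsquare l = 11; −1 → 10 = k.
Latitude subsquare t = 19; +1 → 20 = u.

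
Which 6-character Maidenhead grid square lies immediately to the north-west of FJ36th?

FJ36si

Longitude subsquare t = 19; −1 → 18 = s.
Latitude subsquare h = 7; +1 → 8 = i.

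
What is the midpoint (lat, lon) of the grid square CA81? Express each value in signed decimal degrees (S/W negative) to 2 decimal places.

-88.50, -123.00

Field C=2, A=0: +2·20° lon, +0·10° lat → SW at lon -140°, lat -90°.
Square 8, 1: +8·2° lon, +1·1° lat → SW at lon -124°, lat -89°.
Cell spans 2° lon × 1° lat. Centre is SW corner plus half of each.
latitude -88.50, longitude -123.00.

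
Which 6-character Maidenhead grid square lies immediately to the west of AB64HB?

AB64gb

Longitude subsquare h = 7; −1 → 6 = g.
The latitude characters are unchanged.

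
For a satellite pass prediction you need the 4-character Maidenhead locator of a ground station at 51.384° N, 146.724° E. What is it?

Offset from 180°W / 90°S: lon 326.72°, lat 141.38°.
Field (20°×10°, letters A–R): lon ⌊326.72/20⌋ = 16 → Q; lat ⌊141.38/10⌋ = 14 → O.
Square (2°×1°, digits 0–9): lon ⌊6.72/2⌋ = 3; lat ⌊1.38/1⌋ = 1.

QO31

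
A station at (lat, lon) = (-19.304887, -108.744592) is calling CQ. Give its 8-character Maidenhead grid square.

DH50pq06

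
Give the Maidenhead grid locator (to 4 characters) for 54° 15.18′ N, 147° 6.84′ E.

Offset from 180°W / 90°S: lon 327.11°, lat 144.25°.
Field (20°×10°, letters A–R): lon ⌊327.11/20⌋ = 16 → Q; lat ⌊144.25/10⌋ = 14 → O.
Square (2°×1°, digits 0–9): lon ⌊7.11/2⌋ = 3; lat ⌊4.25/1⌋ = 4.

QO34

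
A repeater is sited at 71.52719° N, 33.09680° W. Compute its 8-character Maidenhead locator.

Offset from 180°W / 90°S: lon 146.90320°, lat 161.52719°.
Field: lon ⌊146.90320/20⌋ = 7 → H; lat ⌊161.52719/10⌋ = 16 → Q.
Square: lon ⌊6.90320/2⌋ = 3; lat ⌊1.52719/1⌋ = 1.
Subsquare: lon ⌊0.90320/0.0833333⌋ = 10 → k; lat ⌊0.52719/0.0416667⌋ = 12 → m.
Extended square: lon ⌊0.06987/0.00833333⌋ = 8; lat ⌊0.02719/0.00416667⌋ = 6.

HQ31km86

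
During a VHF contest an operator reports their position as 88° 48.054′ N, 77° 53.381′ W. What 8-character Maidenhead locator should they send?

Shift to the Maidenhead origin (180°W, 90°S): lon 102.11032, lat 178.80090.
Field: 102.11032/20 → 5 → F, 178.80090/10 → 17 → R; chars FR.
Square: 2.11032/2 → 1, 8.80090/1 → 8; chars 18.
Subsquare: 0.11032/0.0833333 → 1 → b, 0.80090/0.0416667 → 19 → t; chars bt.
Extended square: 0.02698/0.00833333 → 3, 0.00923/0.00416667 → 2; chars 32.

FR18bt32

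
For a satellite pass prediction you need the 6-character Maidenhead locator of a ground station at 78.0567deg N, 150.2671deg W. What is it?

BQ48ub

Add 180° to longitude and 90° to latitude: 29.7329, 168.0567.
Field (20°×10°, letters A–R): lon ⌊29.7329/20⌋ = 1 → B; lat ⌊168.0567/10⌋ = 16 → Q.
Square (2°×1°, digits 0–9): lon ⌊9.7329/2⌋ = 4; lat ⌊8.0567/1⌋ = 8.
Subsquare (5′×2.5′, letters a–x): lon ⌊1.7329/0.0833333⌋ = 20 → u; lat ⌊0.0567/0.0416667⌋ = 1 → b.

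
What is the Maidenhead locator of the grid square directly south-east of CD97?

Longitude square 9; +1 → 10, wraps to 0, carry into field.
Longitude field C = 2; +1 → 3 = D.
Latitude square 7; −1 → 6.

DD06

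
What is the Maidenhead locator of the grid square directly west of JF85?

JF75

Longitude square 8; −1 → 7.
The latitude characters are unchanged.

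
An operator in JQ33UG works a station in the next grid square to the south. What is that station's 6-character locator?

JQ33uf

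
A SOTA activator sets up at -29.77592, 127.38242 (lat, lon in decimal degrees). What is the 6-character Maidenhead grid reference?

PG30qf

Offset from 180°W / 90°S: lon 307.3824°, lat 60.2241°.
Field: lon ⌊307.3824/20⌋ = 15 → P; lat ⌊60.2241/10⌋ = 6 → G.
Square: lon ⌊7.3824/2⌋ = 3; lat ⌊0.2241/1⌋ = 0.
Subsquare: lon ⌊1.3824/0.0833333⌋ = 16 → q; lat ⌊0.2241/0.0416667⌋ = 5 → f.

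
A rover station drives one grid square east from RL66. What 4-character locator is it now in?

RL76

Longitude square 6; +1 → 7.
The latitude characters are unchanged.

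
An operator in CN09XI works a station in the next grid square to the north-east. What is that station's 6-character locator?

CN19aj

Longitude subsquare x = 23; +1 → 24, wraps to 0 = a, carry into square.
Longitude square 0; +1 → 1.
Latitude subsquare i = 8; +1 → 9 = j.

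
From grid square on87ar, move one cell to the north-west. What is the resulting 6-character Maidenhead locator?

ON77xs

Longitude subsquare a = 0; −1 → -1, wraps to 23 = x, carry into square.
Longitude square 8; −1 → 7.
Latitude subsquare r = 17; +1 → 18 = s.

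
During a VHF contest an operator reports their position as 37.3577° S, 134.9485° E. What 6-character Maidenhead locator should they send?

PF72lp

Shift to the Maidenhead origin (180°W, 90°S): lon 314.9485, lat 52.6423.
Field: lon ⌊314.9485/20⌋ = 15 → P; lat ⌊52.6423/10⌋ = 5 → F.
Square: lon ⌊14.9485/2⌋ = 7; lat ⌊2.6423/1⌋ = 2.
Subsquare: lon ⌊0.9485/0.0833333⌋ = 11 → l; lat ⌊0.6423/0.0416667⌋ = 15 → p.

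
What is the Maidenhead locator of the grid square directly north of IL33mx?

IL34ma

Latitude subsquare x = 23; +1 → 24, wraps to 0 = a, carry into square.
Latitude square 3; +1 → 4.
The longitude characters are unchanged.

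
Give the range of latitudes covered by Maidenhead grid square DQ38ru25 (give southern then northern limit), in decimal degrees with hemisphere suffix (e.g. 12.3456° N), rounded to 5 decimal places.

78.85417° N, 78.85833° N

Field D=3, Q=16: +3·20° lon, +16·10° lat → SW at lon -120°, lat 70°.
Square 3, 8: +3·2° lon, +8·1° lat → SW at lon -114°, lat 78°.
Subsquare r=17, u=20: +17·0.0833333° lon, +20·0.0416667° lat → SW at lon -112.583°, lat 78.8333°.
Extended square 2, 5: +2·0.00833333° lon, +5·0.00416667° lat → SW at lon -112.567°, lat 78.8542°.
Cell spans 0.00833333° lon × 0.00416667° lat.
south 78.85417° N, north 78.85833° N.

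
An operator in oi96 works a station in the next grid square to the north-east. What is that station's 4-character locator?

Longitude square 9; +1 → 10, wraps to 0, carry into field.
Longitude field O = 14; +1 → 15 = P.
Latitude square 6; +1 → 7.

PI07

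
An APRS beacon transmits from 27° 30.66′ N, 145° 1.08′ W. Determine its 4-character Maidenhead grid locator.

Offset from 180°W / 90°S: lon 34.98°, lat 117.51°.
Field (20°×10°, letters A–R): lon ⌊34.98/20⌋ = 1 → B; lat ⌊117.51/10⌋ = 11 → L.
Square (2°×1°, digits 0–9): lon ⌊14.98/2⌋ = 7; lat ⌊7.51/1⌋ = 7.

BL77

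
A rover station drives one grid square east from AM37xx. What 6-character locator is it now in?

AM47ax

Longitude subsquare x = 23; +1 → 24, wraps to 0 = a, carry into square.
Longitude square 3; +1 → 4.
The latitude characters are unchanged.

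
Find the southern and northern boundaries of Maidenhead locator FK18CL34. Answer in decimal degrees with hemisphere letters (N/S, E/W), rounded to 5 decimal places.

Field F=5, K=10: +5·20° lon, +10·10° lat → SW at lon -80°, lat 10°.
Square 1, 8: +1·2° lon, +8·1° lat → SW at lon -78°, lat 18°.
Subsquare c=2, l=11: +2·0.0833333° lon, +11·0.0416667° lat → SW at lon -77.8333°, lat 18.4583°.
Extended square 3, 4: +3·0.00833333° lon, +4·0.00416667° lat → SW at lon -77.8083°, lat 18.475°.
Cell spans 0.00833333° lon × 0.00416667° lat.
south 18.47500° N, north 18.47917° N.

18.47500° N, 18.47917° N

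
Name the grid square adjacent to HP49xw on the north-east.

Longitude subsquare x = 23; +1 → 24, wraps to 0 = a, carry into square.
Longitude square 4; +1 → 5.
Latitude subsquare w = 22; +1 → 23 = x.

HP59ax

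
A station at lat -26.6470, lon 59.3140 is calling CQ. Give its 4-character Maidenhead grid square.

LG93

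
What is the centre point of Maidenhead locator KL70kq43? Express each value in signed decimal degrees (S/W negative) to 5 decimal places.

20.68125, 34.87083

Field K=10, L=11: +10·20° lon, +11·10° lat → SW at lon 20°, lat 20°.
Square 7, 0: +7·2° lon, +0·1° lat → SW at lon 34°, lat 20°.
Subsquare k=10, q=16: +10·0.0833333° lon, +16·0.0416667° lat → SW at lon 34.8333°, lat 20.6667°.
Extended square 4, 3: +4·0.00833333° lon, +3·0.00416667° lat → SW at lon 34.8667°, lat 20.6792°.
Cell spans 0.00833333° lon × 0.00416667° lat. Centre is SW corner plus half of each.
latitude 20.68125, longitude 34.87083.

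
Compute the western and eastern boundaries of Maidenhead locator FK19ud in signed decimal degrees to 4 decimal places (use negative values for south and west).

-76.3333, -76.2500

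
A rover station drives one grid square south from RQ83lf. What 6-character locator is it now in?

RQ83le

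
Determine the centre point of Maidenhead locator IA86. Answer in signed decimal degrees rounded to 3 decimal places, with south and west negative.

-83.500, -3.000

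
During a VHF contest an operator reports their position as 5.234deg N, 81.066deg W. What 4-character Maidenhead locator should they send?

Shift to the Maidenhead origin (180°W, 90°S): lon 98.93, lat 95.23.
Field: 98.93/20 → 4 → E, 95.23/10 → 9 → J; chars EJ.
Square: 18.93/2 → 9, 5.23/1 → 5; chars 95.

EJ95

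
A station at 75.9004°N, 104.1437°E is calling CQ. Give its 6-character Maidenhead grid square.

OQ25bv

Offset from 180°W / 90°S: lon 284.1437°, lat 165.9004°.
Field: lon ⌊284.1437/20⌋ = 14 → O; lat ⌊165.9004/10⌋ = 16 → Q.
Square: lon ⌊4.1437/2⌋ = 2; lat ⌊5.9004/1⌋ = 5.
Subsquare: lon ⌊0.1437/0.0833333⌋ = 1 → b; lat ⌊0.9004/0.0416667⌋ = 21 → v.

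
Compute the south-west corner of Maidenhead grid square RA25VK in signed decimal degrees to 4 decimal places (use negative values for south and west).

Field R=17, A=0: +17·20° lon, +0·10° lat → SW at lon 160°, lat -90°.
Square 2, 5: +2·2° lon, +5·1° lat → SW at lon 164°, lat -85°.
Subsquare v=21, k=10: +21·0.0833333° lon, +10·0.0416667° lat → SW at lon 165.75°, lat -84.5833°.
latitude -84.5833, longitude 165.7500.

-84.5833, 165.7500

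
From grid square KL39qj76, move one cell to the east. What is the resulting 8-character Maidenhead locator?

KL39qj86

Longitude extended square 7; +1 → 8.
The latitude characters are unchanged.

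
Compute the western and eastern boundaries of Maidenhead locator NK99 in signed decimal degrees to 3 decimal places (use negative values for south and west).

98.000, 100.000

Field N=13, K=10: +13·20° lon, +10·10° lat → SW at lon 80°, lat 10°.
Square 9, 9: +9·2° lon, +9·1° lat → SW at lon 98°, lat 19°.
Cell spans 2° lon × 1° lat.
west 98.000, east 100.000.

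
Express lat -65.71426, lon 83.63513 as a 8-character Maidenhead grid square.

NC14tg68

Offset from 180°W / 90°S: lon 263.63513°, lat 24.28574°.
Field (20°×10°, letters A–R): lon ⌊263.63513/20⌋ = 13 → N; lat ⌊24.28574/10⌋ = 2 → C.
Square (2°×1°, digits 0–9): lon ⌊3.63513/2⌋ = 1; lat ⌊4.28574/1⌋ = 4.
Subsquare (5′×2.5′, letters a–x): lon ⌊1.63513/0.0833333⌋ = 19 → t; lat ⌊0.28574/0.0416667⌋ = 6 → g.
Extended square (30″×15″, digits 0–9): lon ⌊0.05180/0.00833333⌋ = 6; lat ⌊0.03574/0.00416667⌋ = 8.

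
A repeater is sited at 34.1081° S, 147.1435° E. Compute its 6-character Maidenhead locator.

QF35nv

Offset from 180°W / 90°S: lon 327.1435°, lat 55.8919°.
Field: lon ⌊327.1435/20⌋ = 16 → Q; lat ⌊55.8919/10⌋ = 5 → F.
Square: lon ⌊7.1435/2⌋ = 3; lat ⌊5.8919/1⌋ = 5.
Subsquare: lon ⌊1.1435/0.0833333⌋ = 13 → n; lat ⌊0.8919/0.0416667⌋ = 21 → v.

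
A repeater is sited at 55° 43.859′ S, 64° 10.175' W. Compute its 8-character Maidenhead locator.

FD74vg94

Add 180° to longitude and 90° to latitude: 115.83042, 34.26902.
Field: lon ⌊115.83042/20⌋ = 5 → F; lat ⌊34.26902/10⌋ = 3 → D.
Square: lon ⌊15.83042/2⌋ = 7; lat ⌊4.26902/1⌋ = 4.
Subsquare: lon ⌊1.83042/0.0833333⌋ = 21 → v; lat ⌊0.26902/0.0416667⌋ = 6 → g.
Extended square: lon ⌊0.08042/0.00833333⌋ = 9; lat ⌊0.01902/0.00416667⌋ = 4.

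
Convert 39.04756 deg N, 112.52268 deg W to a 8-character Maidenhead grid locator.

Offset from 180°W / 90°S: lon 67.47732°, lat 129.04756°.
Field: lon ⌊67.47732/20⌋ = 3 → D; lat ⌊129.04756/10⌋ = 12 → M.
Square: lon ⌊7.47732/2⌋ = 3; lat ⌊9.04756/1⌋ = 9.
Subsquare: lon ⌊1.47732/0.0833333⌋ = 17 → r; lat ⌊0.04756/0.0416667⌋ = 1 → b.
Extended square: lon ⌊0.06065/0.00833333⌋ = 7; lat ⌊0.00589/0.00416667⌋ = 1.

DM39rb71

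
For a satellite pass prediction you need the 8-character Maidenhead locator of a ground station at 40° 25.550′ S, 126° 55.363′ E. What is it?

PE39ln07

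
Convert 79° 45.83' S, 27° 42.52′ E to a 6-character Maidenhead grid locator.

KB30uf

Offset from 180°W / 90°S: lon 207.7087°, lat 10.2362°.
Field (20°×10°, letters A–R): 207.7087/20 → 10 → K, 10.2362/10 → 1 → B; chars KB.
Square (2°×1°, digits 0–9): 7.7087/2 → 3, 0.2362/1 → 0; chars 30.
Subsquare (5′×2.5′, letters a–x): 1.7087/0.0833333 → 20 → u, 0.2362/0.0416667 → 5 → f; chars uf.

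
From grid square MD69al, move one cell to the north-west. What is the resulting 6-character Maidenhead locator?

Longitude subsquare a = 0; −1 → -1, wraps to 23 = x, carry into square.
Longitude square 6; −1 → 5.
Latitude subsquare l = 11; +1 → 12 = m.

MD59xm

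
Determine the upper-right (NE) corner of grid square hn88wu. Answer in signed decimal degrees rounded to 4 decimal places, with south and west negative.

Field H=7, N=13: +7·20° lon, +13·10° lat → SW at lon -40°, lat 40°.
Square 8, 8: +8·2° lon, +8·1° lat → SW at lon -24°, lat 48°.
Subsquare w=22, u=20: +22·0.0833333° lon, +20·0.0416667° lat → SW at lon -22.1667°, lat 48.8333°.
Cell spans 0.0833333° lon × 0.0416667° lat. NE corner is SW corner plus one full cell.
latitude 48.8750, longitude -22.0833.

48.8750, -22.0833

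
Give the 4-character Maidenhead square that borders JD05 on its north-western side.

ID96

Longitude square 0; −1 → -1, wraps to 9, carry into field.
Longitude field J = 9; −1 → 8 = I.
Latitude square 5; +1 → 6.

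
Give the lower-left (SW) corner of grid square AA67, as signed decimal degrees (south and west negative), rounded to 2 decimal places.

-83.00, -168.00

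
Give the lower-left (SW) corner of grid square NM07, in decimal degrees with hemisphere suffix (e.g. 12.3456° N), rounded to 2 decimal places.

Field N=13, M=12: +13·20° lon, +12·10° lat → SW at lon 80°, lat 30°.
Square 0, 7: +0·2° lon, +7·1° lat → SW at lon 80°, lat 37°.
latitude 37.00° N, longitude 80.00° E.

37.00° N, 80.00° E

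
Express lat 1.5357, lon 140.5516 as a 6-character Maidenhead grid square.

QJ01gm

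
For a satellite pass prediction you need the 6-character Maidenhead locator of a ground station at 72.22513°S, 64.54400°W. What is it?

FB77rs

Shift to the Maidenhead origin (180°W, 90°S): lon 115.4560, lat 17.7749.
Field: 115.4560/20 → 5 → F, 17.7749/10 → 1 → B; chars FB.
Square: 15.4560/2 → 7, 7.7749/1 → 7; chars 77.
Subsquare: 1.4560/0.0833333 → 17 → r, 0.7749/0.0416667 → 18 → s; chars rs.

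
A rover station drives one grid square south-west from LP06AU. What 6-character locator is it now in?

KP96xt

Longitude subsquare a = 0; −1 → -1, wraps to 23 = x, carry into square.
Longitude square 0; −1 → -1, wraps to 9, carry into field.
Longitude field L = 11; −1 → 10 = K.
Latitude subsquare u = 20; −1 → 19 = t.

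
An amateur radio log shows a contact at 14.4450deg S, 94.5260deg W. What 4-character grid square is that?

EH25

Offset from 180°W / 90°S: lon 85.47°, lat 75.56°.
Field: 85.47/20 → 4 → E, 75.56/10 → 7 → H; chars EH.
Square: 5.47/2 → 2, 5.56/1 → 5; chars 25.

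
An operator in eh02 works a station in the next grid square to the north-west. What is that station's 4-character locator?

Longitude square 0; −1 → -1, wraps to 9, carry into field.
Longitude field E = 4; −1 → 3 = D.
Latitude square 2; +1 → 3.

DH93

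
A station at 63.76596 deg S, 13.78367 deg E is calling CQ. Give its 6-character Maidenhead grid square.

JC66vf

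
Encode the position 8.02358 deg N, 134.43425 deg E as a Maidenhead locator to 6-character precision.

Shift to the Maidenhead origin (180°W, 90°S): lon 314.4343, lat 98.0236.
Field: lon ⌊314.4343/20⌋ = 15 → P; lat ⌊98.0236/10⌋ = 9 → J.
Square: lon ⌊14.4343/2⌋ = 7; lat ⌊8.0236/1⌋ = 8.
Subsquare: lon ⌊0.4343/0.0833333⌋ = 5 → f; lat ⌊0.0236/0.0416667⌋ = 0 → a.

PJ78fa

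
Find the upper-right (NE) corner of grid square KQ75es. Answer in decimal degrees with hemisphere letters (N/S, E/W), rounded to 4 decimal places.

75.7917° N, 34.4167° E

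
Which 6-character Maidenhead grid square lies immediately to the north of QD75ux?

QD76ua

Latitude subsquare x = 23; +1 → 24, wraps to 0 = a, carry into square.
Latitude square 5; +1 → 6.
The longitude characters are unchanged.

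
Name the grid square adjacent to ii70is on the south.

II70ir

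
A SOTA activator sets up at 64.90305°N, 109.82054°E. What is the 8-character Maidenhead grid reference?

OP44vv86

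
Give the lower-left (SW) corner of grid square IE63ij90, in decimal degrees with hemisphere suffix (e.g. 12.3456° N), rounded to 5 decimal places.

Field I=8, E=4: +8·20° lon, +4·10° lat → SW at lon -20°, lat -50°.
Square 6, 3: +6·2° lon, +3·1° lat → SW at lon -8°, lat -47°.
Subsquare i=8, j=9: +8·0.0833333° lon, +9·0.0416667° lat → SW at lon -7.33333°, lat -46.625°.
Extended square 9, 0: +9·0.00833333° lon, +0·0.00416667° lat → SW at lon -7.25833°, lat -46.625°.
latitude 46.62500° S, longitude 7.25833° W.

46.62500° S, 7.25833° W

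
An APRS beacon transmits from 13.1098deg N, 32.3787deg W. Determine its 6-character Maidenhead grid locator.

Offset from 180°W / 90°S: lon 147.6213°, lat 103.1098°.
Field: 147.6213/20 → 7 → H, 103.1098/10 → 10 → K; chars HK.
Square: 7.6213/2 → 3, 3.1098/1 → 3; chars 33.
Subsquare: 1.6213/0.0833333 → 19 → t, 0.1098/0.0416667 → 2 → c; chars tc.

HK33tc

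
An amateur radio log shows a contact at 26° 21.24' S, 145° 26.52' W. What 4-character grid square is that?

BG73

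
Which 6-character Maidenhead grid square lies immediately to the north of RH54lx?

Latitude subsquare x = 23; +1 → 24, wraps to 0 = a, carry into square.
Latitude square 4; +1 → 5.
The longitude characters are unchanged.

RH55la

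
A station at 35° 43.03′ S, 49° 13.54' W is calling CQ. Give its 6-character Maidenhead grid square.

Shift to the Maidenhead origin (180°W, 90°S): lon 130.7743, lat 54.2828.
Field (20°×10°, letters A–R): lon ⌊130.7743/20⌋ = 6 → G; lat ⌊54.2828/10⌋ = 5 → F.
Square (2°×1°, digits 0–9): lon ⌊10.7743/2⌋ = 5; lat ⌊4.2828/1⌋ = 4.
Subsquare (5′×2.5′, letters a–x): lon ⌊0.7743/0.0833333⌋ = 9 → j; lat ⌊0.2828/0.0416667⌋ = 6 → g.

GF54jg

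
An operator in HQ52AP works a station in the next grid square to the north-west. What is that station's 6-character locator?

HQ42xq

Longitude subsquare a = 0; −1 → -1, wraps to 23 = x, carry into square.
Longitude square 5; −1 → 4.
Latitude subsquare p = 15; +1 → 16 = q.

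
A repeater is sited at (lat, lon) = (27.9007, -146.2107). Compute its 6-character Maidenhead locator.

BL67vv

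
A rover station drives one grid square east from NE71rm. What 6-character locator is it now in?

Longitude subsquare r = 17; +1 → 18 = s.
The latitude characters are unchanged.

NE71sm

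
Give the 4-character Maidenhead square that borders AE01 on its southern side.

AE00

Latitude square 1; −1 → 0.
The longitude characters are unchanged.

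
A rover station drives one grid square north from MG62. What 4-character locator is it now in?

MG63

Latitude square 2; +1 → 3.
The longitude characters are unchanged.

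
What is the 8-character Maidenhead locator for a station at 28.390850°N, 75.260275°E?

Shift to the Maidenhead origin (180°W, 90°S): lon 255.26027, lat 118.39085.
Field: 255.26027/20 → 12 → M, 118.39085/10 → 11 → L; chars ML.
Square: 15.26027/2 → 7, 8.39085/1 → 8; chars 78.
Subsquare: 1.26027/0.0833333 → 15 → p, 0.39085/0.0416667 → 9 → j; chars pj.
Extended square: 0.01027/0.00833333 → 1, 0.01585/0.00416667 → 3; chars 13.

ML78pj13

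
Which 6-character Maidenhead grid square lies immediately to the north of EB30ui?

Latitude subsquare i = 8; +1 → 9 = j.
The longitude characters are unchanged.

EB30uj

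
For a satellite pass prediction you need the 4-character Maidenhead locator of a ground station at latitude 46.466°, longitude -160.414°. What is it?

AN96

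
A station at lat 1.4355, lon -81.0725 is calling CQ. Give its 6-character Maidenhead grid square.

EJ91lk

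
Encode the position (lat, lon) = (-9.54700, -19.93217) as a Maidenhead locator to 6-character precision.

II00ak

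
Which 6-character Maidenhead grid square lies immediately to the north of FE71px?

FE72pa

Latitude subsquare x = 23; +1 → 24, wraps to 0 = a, carry into square.
Latitude square 1; +1 → 2.
The longitude characters are unchanged.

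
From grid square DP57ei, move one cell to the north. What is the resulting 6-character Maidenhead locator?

DP57ej

Latitude subsquare i = 8; +1 → 9 = j.
The longitude characters are unchanged.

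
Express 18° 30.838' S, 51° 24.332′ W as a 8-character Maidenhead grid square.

Add 180° to longitude and 90° to latitude: 128.59447, 71.48603.
Field: 128.59447/20 → 6 → G, 71.48603/10 → 7 → H; chars GH.
Square: 8.59447/2 → 4, 1.48603/1 → 1; chars 41.
Subsquare: 0.59447/0.0833333 → 7 → h, 0.48603/0.0416667 → 11 → l; chars hl.
Extended square: 0.01113/0.00833333 → 1, 0.02770/0.00416667 → 6; chars 16.

GH41hl16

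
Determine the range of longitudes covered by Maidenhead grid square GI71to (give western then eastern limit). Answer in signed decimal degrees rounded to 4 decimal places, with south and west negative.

-44.4167, -44.3333

Field G=6, I=8: +6·20° lon, +8·10° lat → SW at lon -60°, lat -10°.
Square 7, 1: +7·2° lon, +1·1° lat → SW at lon -46°, lat -9°.
Subsquare t=19, o=14: +19·0.0833333° lon, +14·0.0416667° lat → SW at lon -44.4167°, lat -8.41667°.
Cell spans 0.0833333° lon × 0.0416667° lat.
west -44.4167, east -44.3333.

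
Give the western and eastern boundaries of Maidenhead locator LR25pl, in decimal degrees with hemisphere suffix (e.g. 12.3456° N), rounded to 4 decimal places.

Field L=11, R=17: +11·20° lon, +17·10° lat → SW at lon 40°, lat 80°.
Square 2, 5: +2·2° lon, +5·1° lat → SW at lon 44°, lat 85°.
Subsquare p=15, l=11: +15·0.0833333° lon, +11·0.0416667° lat → SW at lon 45.25°, lat 85.4583°.
Cell spans 0.0833333° lon × 0.0416667° lat.
west 45.2500° E, east 45.3333° E.

45.2500° E, 45.3333° E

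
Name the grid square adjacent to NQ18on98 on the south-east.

Longitude extended square 9; +1 → 10, wraps to 0, carry into subsquare.
Longitude subsquare o = 14; +1 → 15 = p.
Latitude extended square 8; −1 → 7.

NQ18pn07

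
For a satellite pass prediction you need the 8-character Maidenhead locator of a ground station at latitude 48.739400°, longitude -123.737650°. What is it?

CN88dr17

Shift to the Maidenhead origin (180°W, 90°S): lon 56.26235, lat 138.73940.
Field (20°×10°, letters A–R): lon ⌊56.26235/20⌋ = 2 → C; lat ⌊138.73940/10⌋ = 13 → N.
Square (2°×1°, digits 0–9): lon ⌊16.26235/2⌋ = 8; lat ⌊8.73940/1⌋ = 8.
Subsquare (5′×2.5′, letters a–x): lon ⌊0.26235/0.0833333⌋ = 3 → d; lat ⌊0.73940/0.0416667⌋ = 17 → r.
Extended square (30″×15″, digits 0–9): lon ⌊0.01235/0.00833333⌋ = 1; lat ⌊0.03107/0.00416667⌋ = 7.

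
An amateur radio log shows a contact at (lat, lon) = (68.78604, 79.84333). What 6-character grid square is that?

MP98ws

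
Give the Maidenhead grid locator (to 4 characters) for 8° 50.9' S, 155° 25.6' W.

BI21

Add 180° to longitude and 90° to latitude: 24.57, 81.15.
Field: lon ⌊24.57/20⌋ = 1 → B; lat ⌊81.15/10⌋ = 8 → I.
Square: lon ⌊4.57/2⌋ = 2; lat ⌊1.15/1⌋ = 1.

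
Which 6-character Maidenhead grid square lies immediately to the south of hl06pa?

HL05px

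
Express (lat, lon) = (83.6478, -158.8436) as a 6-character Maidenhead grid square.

Add 180° to longitude and 90° to latitude: 21.1564, 173.6478.
Field: lon ⌊21.1564/20⌋ = 1 → B; lat ⌊173.6478/10⌋ = 17 → R.
Square: lon ⌊1.1564/2⌋ = 0; lat ⌊3.6478/1⌋ = 3.
Subsquare: lon ⌊1.1564/0.0833333⌋ = 13 → n; lat ⌊0.6478/0.0416667⌋ = 15 → p.

BR03np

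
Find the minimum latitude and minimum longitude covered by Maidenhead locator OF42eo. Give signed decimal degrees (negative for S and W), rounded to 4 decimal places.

Field O=14, F=5: +14·20° lon, +5·10° lat → SW at lon 100°, lat -40°.
Square 4, 2: +4·2° lon, +2·1° lat → SW at lon 108°, lat -38°.
Subsquare e=4, o=14: +4·0.0833333° lon, +14·0.0416667° lat → SW at lon 108.333°, lat -37.4167°.
latitude -37.4167, longitude 108.3333.

-37.4167, 108.3333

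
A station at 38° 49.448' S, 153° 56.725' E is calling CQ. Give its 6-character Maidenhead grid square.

Add 180° to longitude and 90° to latitude: 333.9454, 51.1759.
Field: lon ⌊333.9454/20⌋ = 16 → Q; lat ⌊51.1759/10⌋ = 5 → F.
Square: lon ⌊13.9454/2⌋ = 6; lat ⌊1.1759/1⌋ = 1.
Subsquare: lon ⌊1.9454/0.0833333⌋ = 23 → x; lat ⌊0.1759/0.0416667⌋ = 4 → e.

QF61xe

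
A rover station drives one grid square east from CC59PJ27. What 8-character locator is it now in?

CC59pj37

Longitude extended square 2; +1 → 3.
The latitude characters are unchanged.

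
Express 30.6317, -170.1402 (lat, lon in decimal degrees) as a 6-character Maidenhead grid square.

Add 180° to longitude and 90° to latitude: 9.8598, 120.6317.
Field (20°×10°, letters A–R): 9.8598/20 → 0 → A, 120.6317/10 → 12 → M; chars AM.
Square (2°×1°, digits 0–9): 9.8598/2 → 4, 0.6317/1 → 0; chars 40.
Subsquare (5′×2.5′, letters a–x): 1.8598/0.0833333 → 22 → w, 0.6317/0.0416667 → 15 → p; chars wp.

AM40wp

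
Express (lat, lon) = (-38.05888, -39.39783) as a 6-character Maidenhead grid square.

HF01hw

Add 180° to longitude and 90° to latitude: 140.6022, 51.9411.
Field (20°×10°, letters A–R): lon ⌊140.6022/20⌋ = 7 → H; lat ⌊51.9411/10⌋ = 5 → F.
Square (2°×1°, digits 0–9): lon ⌊0.6022/2⌋ = 0; lat ⌊1.9411/1⌋ = 1.
Subsquare (5′×2.5′, letters a–x): lon ⌊0.6022/0.0833333⌋ = 7 → h; lat ⌊0.9411/0.0416667⌋ = 22 → w.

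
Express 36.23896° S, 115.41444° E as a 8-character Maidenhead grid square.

Shift to the Maidenhead origin (180°W, 90°S): lon 295.41444, lat 53.76104.
Field: 295.41444/20 → 14 → O, 53.76104/10 → 5 → F; chars OF.
Square: 15.41444/2 → 7, 3.76104/1 → 3; chars 73.
Subsquare: 1.41444/0.0833333 → 16 → q, 0.76104/0.0416667 → 18 → s; chars qs.
Extended square: 0.08111/0.00833333 → 9, 0.01104/0.00416667 → 2; chars 92.

OF73qs92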